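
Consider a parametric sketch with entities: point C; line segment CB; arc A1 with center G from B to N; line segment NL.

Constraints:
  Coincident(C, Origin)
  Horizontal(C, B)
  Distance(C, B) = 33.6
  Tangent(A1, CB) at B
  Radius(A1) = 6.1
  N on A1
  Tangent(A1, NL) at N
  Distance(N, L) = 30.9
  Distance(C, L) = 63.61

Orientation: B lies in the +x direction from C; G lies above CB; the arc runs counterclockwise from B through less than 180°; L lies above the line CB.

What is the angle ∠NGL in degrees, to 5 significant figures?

78.833°

Checks: |GN| = 6.100 ✓; ∠(GN, NL) = 90.00° ✓; |NL| = 30.90 ✓; |CL| = 63.61 ✓.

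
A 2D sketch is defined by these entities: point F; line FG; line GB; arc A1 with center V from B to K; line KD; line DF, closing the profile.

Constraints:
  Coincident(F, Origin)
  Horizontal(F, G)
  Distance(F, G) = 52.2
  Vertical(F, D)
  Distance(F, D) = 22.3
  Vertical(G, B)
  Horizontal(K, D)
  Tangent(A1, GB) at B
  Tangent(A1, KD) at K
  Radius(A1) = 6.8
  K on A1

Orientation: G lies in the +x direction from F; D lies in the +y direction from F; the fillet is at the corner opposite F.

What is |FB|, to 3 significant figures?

54.5

F is at the origin; F and G share the same y with |FG| = 52.2 and G on the +x side, so G = (52.2, 0.00). F and D share the same x with |FD| = 22.3 and D on the +y side, so D = (0.00, 22.3). The virtual corner opposite F is at (52.2, 22.3). A1 meets GB tangentially, so VB is at right angles to GB and since A1 is tangent to KD there, VK ⟂ KD, with radius 6.8, so the center V sits 6.8 in from both sides at V = (45.4, 15.5). That places the tangent points at B = (52.2, 15.5) on GB and K = (45.4, 22.3) on KD. Then |FB| = |B − F| = 54.5.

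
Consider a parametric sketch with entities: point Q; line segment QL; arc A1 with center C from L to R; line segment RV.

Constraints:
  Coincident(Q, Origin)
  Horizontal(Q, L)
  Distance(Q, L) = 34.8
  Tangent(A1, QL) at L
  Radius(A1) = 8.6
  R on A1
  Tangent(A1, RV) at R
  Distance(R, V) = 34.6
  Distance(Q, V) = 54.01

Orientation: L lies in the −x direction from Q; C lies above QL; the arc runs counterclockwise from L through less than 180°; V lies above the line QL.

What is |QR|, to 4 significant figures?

28.06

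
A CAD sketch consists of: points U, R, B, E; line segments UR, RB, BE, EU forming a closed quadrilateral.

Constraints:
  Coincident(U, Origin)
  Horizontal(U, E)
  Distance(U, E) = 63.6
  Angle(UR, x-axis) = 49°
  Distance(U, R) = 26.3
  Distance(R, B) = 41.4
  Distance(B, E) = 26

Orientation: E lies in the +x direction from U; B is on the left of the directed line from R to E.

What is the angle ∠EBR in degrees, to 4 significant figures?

94.05°

U is at the origin; UE is horizontal with |UE| = 63.6 and E in +x, so E = (63.6, 0). UR runs at 49.0° with |UR| = 26.3, so R = (17.25, 19.85). B is determined by |RB| = 41.4 and |BE| = 26.0 together: it lies at the intersection of circle(R, 41.4) and circle(E, 26.0). With |RE| = 50.42, the foot of the radical line on RE is 35.50 from R and the perpendicular offset is √(41.4² − 35.50²) = 21.30. Taking the left-of-RE solution: B = (58.27, 25.45).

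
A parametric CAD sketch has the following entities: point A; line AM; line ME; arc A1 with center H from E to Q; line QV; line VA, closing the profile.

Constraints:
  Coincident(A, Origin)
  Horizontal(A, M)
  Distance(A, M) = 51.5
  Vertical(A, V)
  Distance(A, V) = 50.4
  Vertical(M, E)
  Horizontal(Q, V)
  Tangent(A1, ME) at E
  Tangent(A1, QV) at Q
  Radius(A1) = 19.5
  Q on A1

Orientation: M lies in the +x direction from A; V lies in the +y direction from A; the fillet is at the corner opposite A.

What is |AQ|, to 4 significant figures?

59.70

A is at the origin; AM is horizontal with |AM| = 51.5 and M on the +x side, so M = (51.50, 0.000). A and V share the same x with |AV| = 50.4 and V on the +y side, so V = (0.000, 50.40). The virtual corner opposite A is at (51.50, 50.40). The tangent condition forces HE to be normal to ME and since A1 is tangent to QV there, HQ ⟂ QV, with radius 19.5, so the center H sits 19.5 in from both sides at H = (32.00, 30.90). That places the tangent points at E = (51.50, 30.90) on ME and Q = (32.00, 50.40) on QV. Then |AQ| = |Q − A| = 59.70.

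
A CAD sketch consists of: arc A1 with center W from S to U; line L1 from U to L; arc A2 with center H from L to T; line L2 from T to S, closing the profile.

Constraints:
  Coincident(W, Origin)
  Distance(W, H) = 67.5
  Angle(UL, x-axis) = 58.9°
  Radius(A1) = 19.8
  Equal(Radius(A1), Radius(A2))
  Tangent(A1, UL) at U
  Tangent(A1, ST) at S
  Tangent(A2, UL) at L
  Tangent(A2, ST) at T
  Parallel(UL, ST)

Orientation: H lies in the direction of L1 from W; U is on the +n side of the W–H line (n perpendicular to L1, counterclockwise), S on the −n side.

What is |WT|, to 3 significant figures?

70.3

Tangency of A1 to both parallel lines with radius 19.8 puts U and S at W ± 19.8·n: U = (-17.0, 10.2), S = (17.0, -10.2). Equal radii place L and T the same way about H: L = H + 19.8·n = (17.9, 68.0), T = H − 19.8·n = (51.8, 47.6). Then |WT| = |T − W| = 70.3.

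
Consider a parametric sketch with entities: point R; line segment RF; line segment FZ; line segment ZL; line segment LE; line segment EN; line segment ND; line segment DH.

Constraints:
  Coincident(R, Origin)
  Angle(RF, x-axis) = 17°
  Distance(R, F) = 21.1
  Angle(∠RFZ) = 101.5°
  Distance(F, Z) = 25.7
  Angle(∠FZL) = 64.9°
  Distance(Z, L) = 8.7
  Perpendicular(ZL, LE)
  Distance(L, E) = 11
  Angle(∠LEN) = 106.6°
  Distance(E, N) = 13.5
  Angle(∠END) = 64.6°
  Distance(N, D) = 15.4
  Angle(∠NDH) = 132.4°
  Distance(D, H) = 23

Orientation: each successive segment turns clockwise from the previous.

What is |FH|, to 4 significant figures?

36.92

R is at the origin; RF runs at 17.0° with length 21.1, so F = (20.18, 6.169). ∠RFZ = 101.5° gives FZ at -61.50° from the x-axis; with |FZ| = 25.7, Z = (32.44, -16.42). ∠FZL = 64.9° gives ZL at -176.6° from the x-axis; with |ZL| = 8.7, L = (23.76, -16.93). ZL is perpendicular to LE, so LE runs at 93.40°; with |LE| = 11.0, E = (23.10, -5.952). ∠LEN = 106.6° gives EN at 20.00° from the x-axis; with |EN| = 13.5, N = (35.79, -1.335). ∠END = 64.6° gives ND at -95.40° from the x-axis; with |ND| = 15.4, D = (34.34, -16.67). ∠NDH = 132.4° gives DH at -143.0° from the x-axis; with |DH| = 23.0, H = (15.97, -30.51). Then |FH| = |H − F| = 36.92.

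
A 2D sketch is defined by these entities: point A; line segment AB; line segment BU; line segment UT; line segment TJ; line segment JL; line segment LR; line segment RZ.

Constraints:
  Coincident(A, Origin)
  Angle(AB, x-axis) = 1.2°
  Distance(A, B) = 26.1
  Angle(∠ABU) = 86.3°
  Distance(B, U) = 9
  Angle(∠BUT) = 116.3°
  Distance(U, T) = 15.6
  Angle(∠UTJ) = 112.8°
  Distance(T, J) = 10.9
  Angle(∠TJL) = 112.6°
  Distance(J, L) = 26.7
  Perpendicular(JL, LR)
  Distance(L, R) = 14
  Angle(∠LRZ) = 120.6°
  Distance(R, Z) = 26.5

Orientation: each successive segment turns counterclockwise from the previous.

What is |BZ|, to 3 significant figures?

14.6

A is at the origin; AB runs at 1.2° with length 26.1, so B = (26.1, 0.547). ∠ABU = 86.3° gives BU at 94.9° from the x-axis; with |BU| = 9.0, U = (25.3, 9.51). ∠BUT = 116.3° gives UT at 159° from the x-axis; with |UT| = 15.6, T = (10.8, 15.2). ∠UTJ = 112.8° gives TJ at -134° from the x-axis; with |TJ| = 10.9, J = (3.20, 7.39). ∠TJL = 112.6° gives JL at -66.8° from the x-axis; with |JL| = 26.7, L = (13.7, -17.1). JL ⟂ LR, so LR runs at 23.2°; with |LR| = 14.0, R = (26.6, -11.6). ∠LRZ = 120.6° gives RZ at 82.6° from the x-axis; with |RZ| = 26.5, Z = (30.0, 14.6). Then |BZ| = |Z − B| = 14.6.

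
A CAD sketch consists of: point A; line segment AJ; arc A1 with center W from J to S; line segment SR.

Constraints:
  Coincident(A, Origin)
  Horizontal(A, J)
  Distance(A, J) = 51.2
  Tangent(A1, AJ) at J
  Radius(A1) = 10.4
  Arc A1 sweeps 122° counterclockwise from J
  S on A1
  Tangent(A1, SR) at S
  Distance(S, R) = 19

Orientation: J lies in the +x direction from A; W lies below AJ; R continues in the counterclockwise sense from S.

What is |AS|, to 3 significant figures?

45.3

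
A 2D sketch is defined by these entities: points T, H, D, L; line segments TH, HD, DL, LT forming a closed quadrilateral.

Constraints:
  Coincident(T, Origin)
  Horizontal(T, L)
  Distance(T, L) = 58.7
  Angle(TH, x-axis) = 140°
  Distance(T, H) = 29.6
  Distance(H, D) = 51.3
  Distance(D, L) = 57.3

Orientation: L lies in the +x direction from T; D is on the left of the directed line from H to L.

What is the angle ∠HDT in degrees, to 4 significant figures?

34.15°

Checks: |TL| = 58.70 ✓; |TH| = 29.60 ✓; |HD| = 51.30 ✓; |DL| = 57.30 ✓.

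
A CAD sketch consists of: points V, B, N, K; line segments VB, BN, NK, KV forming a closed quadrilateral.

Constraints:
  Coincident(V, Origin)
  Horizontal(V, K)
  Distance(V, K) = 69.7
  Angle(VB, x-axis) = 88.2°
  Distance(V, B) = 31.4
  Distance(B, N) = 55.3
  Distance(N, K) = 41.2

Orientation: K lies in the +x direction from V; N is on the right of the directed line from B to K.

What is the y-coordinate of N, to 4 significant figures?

-14.88

V is at the origin; V and K share the same y with |VK| = 69.7 and K in +x, so K = (69.7, 0). VB runs at 88.2° with |VB| = 31.4, so B = (0.9863, 31.38). N is determined by |BN| = 55.3 and |NK| = 41.2 together: it lies at the intersection of circle(B, 55.3) and circle(K, 41.2). With |BK| = 75.54, the foot of the radical line on BK is 46.78 from B and the perpendicular offset is √(55.3² − 46.78²) = 29.50. Taking the right-of-BK solution: N = (31.28, -14.88).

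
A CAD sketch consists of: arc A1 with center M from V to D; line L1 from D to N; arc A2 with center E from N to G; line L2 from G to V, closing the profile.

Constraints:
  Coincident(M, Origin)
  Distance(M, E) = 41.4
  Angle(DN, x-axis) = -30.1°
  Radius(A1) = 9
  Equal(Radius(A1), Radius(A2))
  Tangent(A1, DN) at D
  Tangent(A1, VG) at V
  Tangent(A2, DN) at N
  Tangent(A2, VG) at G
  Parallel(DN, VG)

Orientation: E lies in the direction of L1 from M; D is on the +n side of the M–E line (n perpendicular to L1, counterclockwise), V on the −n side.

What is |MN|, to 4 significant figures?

42.37

Tangency of A1 to both parallel lines with radius 9.0 puts D and V at M ± 9.0·n: D = (4.514, 7.786), V = (-4.514, -7.786). Equal radii place N and G the same way about E: N = E + 9.0·n = (40.33, -12.98), G = E − 9.0·n = (31.30, -28.55). Then |MN| = |N − M| = 42.37.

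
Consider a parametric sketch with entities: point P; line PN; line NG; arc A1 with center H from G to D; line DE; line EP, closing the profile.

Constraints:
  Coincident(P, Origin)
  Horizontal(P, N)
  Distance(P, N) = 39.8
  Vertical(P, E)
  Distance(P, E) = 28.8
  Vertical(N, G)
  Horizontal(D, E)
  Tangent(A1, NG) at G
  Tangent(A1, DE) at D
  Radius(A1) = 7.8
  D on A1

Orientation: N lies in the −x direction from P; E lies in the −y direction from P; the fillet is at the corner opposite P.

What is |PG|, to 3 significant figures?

45.0

P is at the origin; PN is horizontal with |PN| = 39.8 and N on the −x side, so N = (-39.8, 0.00). P and E share the same x with |PE| = 28.8 and E on the −y side, so E = (0.00, -28.8). The virtual corner opposite P is at (-39.8, -28.8). The tangent condition forces HG to be normal to NG and since A1 is tangent to DE there, HD ⟂ DE, with radius 7.8, so the center H sits 7.8 in from both sides at H = (-32.0, -21.0). That places the tangent points at G = (-39.8, -21.0) on NG and D = (-32.0, -28.8) on DE. Then |PG| = |G − P| = 45.0.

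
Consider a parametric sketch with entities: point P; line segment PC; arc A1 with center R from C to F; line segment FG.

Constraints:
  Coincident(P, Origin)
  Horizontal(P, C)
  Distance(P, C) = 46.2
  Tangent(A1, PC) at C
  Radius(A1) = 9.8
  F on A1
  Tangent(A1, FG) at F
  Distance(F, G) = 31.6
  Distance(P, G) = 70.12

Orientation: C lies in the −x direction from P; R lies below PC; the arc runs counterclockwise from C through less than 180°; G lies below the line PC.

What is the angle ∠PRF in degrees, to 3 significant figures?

167°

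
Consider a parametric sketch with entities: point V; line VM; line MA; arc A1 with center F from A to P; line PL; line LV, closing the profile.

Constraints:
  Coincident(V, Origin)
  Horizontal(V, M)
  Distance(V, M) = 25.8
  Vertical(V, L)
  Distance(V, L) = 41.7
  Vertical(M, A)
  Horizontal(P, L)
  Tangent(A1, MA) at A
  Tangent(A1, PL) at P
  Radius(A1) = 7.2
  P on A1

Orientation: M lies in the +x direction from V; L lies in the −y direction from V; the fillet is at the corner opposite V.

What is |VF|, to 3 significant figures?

39.2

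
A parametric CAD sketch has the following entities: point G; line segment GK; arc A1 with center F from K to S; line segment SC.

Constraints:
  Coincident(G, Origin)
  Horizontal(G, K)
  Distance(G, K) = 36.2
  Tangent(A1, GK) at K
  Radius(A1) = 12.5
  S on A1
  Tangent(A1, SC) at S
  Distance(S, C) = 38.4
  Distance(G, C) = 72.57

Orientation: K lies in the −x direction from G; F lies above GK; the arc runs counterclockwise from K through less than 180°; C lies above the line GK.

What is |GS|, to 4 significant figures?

34.38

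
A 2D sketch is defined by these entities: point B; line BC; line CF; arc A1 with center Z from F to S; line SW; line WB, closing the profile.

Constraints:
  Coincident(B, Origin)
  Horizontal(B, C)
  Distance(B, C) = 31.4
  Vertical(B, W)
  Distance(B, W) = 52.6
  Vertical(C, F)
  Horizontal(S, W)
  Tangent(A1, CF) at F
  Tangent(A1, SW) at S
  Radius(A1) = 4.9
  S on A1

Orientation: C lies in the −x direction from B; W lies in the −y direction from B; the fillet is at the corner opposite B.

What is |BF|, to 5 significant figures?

57.107

B is at the origin; BC is horizontal with |BC| = 31.4 and C on the −x side, so C = (-31.400, 0.0000). BW is vertical with |BW| = 52.6 and W on the −y side, so W = (0.0000, -52.600). The virtual corner opposite B is at (-31.400, -52.600). The tangent condition forces ZF to be normal to CF and the tangent condition forces ZS to be normal to SW, with radius 4.9, so the center Z sits 4.9 in from both sides at Z = (-26.500, -47.700). That places the tangent points at F = (-31.400, -47.700) on CF and S = (-26.500, -52.600) on SW. Then |BF| = |F − B| = 57.107.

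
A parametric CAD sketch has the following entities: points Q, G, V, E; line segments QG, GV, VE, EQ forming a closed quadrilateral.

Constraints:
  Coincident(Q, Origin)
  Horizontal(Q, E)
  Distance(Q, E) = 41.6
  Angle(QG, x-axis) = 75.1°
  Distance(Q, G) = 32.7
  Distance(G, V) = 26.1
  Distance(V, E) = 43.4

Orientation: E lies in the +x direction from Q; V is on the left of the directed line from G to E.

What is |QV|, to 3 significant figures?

53.2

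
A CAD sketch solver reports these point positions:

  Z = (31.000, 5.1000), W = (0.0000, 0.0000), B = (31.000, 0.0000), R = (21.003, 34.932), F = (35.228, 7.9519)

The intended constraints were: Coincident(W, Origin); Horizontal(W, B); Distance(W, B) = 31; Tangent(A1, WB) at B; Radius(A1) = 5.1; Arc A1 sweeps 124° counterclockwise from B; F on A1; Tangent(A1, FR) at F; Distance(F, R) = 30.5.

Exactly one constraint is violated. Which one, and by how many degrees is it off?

Tangent(A1, FR) at F — off by 6.20°.

W = (0.00, 0.00) ✓; W.y = 0.00, B.y = 0.00 ✓; |WB| = 31.00 ✓; ∠(ZB, BW) = 90.00° ✓; |ZB| = 5.100 ✓; bearing(Z→F) − bearing(Z→B) = 124.0° ✓; |ZF| = 5.100 ✓; ∠(ZF, FR) = 96.20° ✗; |FR| = 30.50 ✓.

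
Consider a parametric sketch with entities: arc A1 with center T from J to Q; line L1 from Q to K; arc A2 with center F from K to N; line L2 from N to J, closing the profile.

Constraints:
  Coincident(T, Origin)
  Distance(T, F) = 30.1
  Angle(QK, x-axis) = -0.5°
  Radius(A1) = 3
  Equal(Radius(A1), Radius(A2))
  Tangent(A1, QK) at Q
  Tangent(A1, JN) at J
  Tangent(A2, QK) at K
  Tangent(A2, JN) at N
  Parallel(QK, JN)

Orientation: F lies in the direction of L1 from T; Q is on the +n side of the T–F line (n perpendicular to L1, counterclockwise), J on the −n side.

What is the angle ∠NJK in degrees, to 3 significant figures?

11.3°

The slot axis is L1's direction at -0.5°, so u = (cos -0.5°, sin -0.5°) = (1.00, -0.00873) and n = (−sin -0.5°, cos -0.5°) = (0.00873, 1.00). T is at the origin and F lies 30.1 along u from T, so F = 30.1·u = (30.1, -0.263). Tangency of A1 to both parallel lines with radius 3.0 puts Q and J at T ± 3.0·n: Q = (0.0262, 3.00), J = (-0.0262, -3.00). Equal radii place K and N the same way about F: K = F + 3.0·n = (30.1, 2.74), N = F − 3.0·n = (30.1, -3.26). Then cos ∠NJK = JN·JK / (|JN||JK|), giving 11.3°.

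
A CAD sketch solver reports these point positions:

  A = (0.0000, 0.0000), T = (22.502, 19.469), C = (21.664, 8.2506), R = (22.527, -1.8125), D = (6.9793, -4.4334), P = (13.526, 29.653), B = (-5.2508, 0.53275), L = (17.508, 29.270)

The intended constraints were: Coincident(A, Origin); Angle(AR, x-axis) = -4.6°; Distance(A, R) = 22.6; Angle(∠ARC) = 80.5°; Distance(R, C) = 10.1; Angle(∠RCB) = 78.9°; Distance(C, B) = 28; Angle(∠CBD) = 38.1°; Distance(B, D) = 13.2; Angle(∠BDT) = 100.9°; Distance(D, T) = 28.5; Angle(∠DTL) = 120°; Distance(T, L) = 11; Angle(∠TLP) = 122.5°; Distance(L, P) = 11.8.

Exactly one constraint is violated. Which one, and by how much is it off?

Distance(L, P) = 11.8 — off by 7.80.

A = (0.00, 0.00) ✓; AR at -4.600° ✓; |AR| = 22.60 ✓; ∠ARC = 80.50° ✓; |RC| = 10.10 ✓; ∠RCB = 78.90° ✓; |CB| = 28.00 ✓; ∠CBD = 38.10° ✓; |BD| = 13.20 ✓; ∠BDT = 100.9° ✓; |DT| = 28.50 ✓; ∠DTL = 120.0° ✓; |TL| = 11.00 ✓; ∠TLP = 122.5° ✓; |LP| = 4.000 ✗.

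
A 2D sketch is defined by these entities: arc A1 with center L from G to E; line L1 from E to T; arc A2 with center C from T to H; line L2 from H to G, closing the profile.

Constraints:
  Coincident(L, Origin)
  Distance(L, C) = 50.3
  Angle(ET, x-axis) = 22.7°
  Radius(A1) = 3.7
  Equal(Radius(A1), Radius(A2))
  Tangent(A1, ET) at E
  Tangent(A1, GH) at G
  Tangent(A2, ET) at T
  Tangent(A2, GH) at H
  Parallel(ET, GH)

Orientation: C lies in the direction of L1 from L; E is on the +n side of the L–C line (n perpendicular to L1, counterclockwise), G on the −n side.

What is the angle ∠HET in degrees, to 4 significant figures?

8.369°

The slot axis is L1's direction at 22.7°, so u = (cos 22.7°, sin 22.7°) = (0.9225, 0.3859) and n = (−sin 22.7°, cos 22.7°) = (-0.3859, 0.9225). L is at the origin and C lies 50.3 along u from L, so C = 50.3·u = (46.40, 19.41). Tangency of A1 to both parallel lines with radius 3.7 puts E and G at L ± 3.7·n: E = (-1.428, 3.413), G = (1.428, -3.413). Equal radii place T and H the same way about C: T = C + 3.7·n = (44.98, 22.82), H = C − 3.7·n = (47.83, 16.00). Then cos ∠HET = EH·ET / (|EH||ET|), giving 8.369°.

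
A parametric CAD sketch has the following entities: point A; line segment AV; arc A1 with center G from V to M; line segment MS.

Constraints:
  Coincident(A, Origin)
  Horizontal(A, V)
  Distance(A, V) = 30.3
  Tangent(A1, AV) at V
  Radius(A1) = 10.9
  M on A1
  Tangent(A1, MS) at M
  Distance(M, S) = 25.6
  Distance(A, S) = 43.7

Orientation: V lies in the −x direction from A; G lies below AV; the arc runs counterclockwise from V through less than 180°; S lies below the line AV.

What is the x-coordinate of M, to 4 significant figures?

-38.69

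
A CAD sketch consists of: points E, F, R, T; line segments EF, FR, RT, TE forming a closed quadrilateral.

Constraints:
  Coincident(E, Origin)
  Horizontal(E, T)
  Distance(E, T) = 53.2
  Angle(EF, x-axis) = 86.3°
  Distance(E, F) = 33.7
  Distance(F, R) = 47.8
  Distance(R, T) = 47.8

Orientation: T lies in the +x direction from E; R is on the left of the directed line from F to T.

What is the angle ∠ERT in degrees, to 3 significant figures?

51.6°

Checks: |FR| = 47.80 ✓; |RT| = 47.80 ✓.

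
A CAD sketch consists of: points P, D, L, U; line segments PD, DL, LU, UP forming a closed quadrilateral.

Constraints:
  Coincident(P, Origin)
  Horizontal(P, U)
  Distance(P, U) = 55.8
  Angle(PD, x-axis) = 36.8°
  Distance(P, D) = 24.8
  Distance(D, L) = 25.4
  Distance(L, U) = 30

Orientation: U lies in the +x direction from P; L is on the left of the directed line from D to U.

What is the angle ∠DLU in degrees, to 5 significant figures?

88.772°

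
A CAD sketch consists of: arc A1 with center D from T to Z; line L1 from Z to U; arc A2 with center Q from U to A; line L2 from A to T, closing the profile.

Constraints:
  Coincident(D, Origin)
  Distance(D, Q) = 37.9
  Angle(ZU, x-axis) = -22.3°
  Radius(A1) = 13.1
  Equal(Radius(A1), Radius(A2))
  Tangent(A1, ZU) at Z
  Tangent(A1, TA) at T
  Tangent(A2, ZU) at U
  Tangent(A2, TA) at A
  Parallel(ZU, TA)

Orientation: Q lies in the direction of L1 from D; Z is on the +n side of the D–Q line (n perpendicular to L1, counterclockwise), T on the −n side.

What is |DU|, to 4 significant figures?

40.10

The slot axis is L1's direction at -22.3°, so u = (cos -22.3°, sin -22.3°) = (0.9252, -0.3795) and n = (−sin -22.3°, cos -22.3°) = (0.3795, 0.9252). D is at the origin and Q lies 37.9 along u from D, so Q = 37.9·u = (35.07, -14.38). Tangency of A1 to both parallel lines with radius 13.1 puts Z and T at D ± 13.1·n: Z = (4.971, 12.12), T = (-4.971, -12.12). Equal radii place U and A the same way about Q: U = Q + 13.1·n = (40.04, -2.261), A = Q − 13.1·n = (30.09, -26.50). Then |DU| = |U − D| = 40.10.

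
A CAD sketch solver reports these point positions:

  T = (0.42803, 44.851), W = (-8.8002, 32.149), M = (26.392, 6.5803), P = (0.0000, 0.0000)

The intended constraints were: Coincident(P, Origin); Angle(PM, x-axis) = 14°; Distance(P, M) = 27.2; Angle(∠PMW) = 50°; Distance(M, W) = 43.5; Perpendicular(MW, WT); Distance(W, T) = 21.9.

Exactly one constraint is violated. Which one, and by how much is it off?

Distance(W, T) = 21.9 — off by 6.20.

P = (0.00, 0.00) ✓; PM at 14.00° ✓; |PM| = 27.20 ✓; ∠PMW = 50.00° ✓; |MW| = 43.50 ✓; ∠(MW, WT) = 90.00° ✓; |WT| = 15.70 ✗.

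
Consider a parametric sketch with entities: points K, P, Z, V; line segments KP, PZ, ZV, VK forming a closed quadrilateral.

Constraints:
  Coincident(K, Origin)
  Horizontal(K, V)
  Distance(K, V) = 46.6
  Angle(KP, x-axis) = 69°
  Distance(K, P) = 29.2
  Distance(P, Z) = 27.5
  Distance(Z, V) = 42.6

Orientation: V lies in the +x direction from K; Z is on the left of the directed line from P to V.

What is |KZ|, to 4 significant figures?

53.37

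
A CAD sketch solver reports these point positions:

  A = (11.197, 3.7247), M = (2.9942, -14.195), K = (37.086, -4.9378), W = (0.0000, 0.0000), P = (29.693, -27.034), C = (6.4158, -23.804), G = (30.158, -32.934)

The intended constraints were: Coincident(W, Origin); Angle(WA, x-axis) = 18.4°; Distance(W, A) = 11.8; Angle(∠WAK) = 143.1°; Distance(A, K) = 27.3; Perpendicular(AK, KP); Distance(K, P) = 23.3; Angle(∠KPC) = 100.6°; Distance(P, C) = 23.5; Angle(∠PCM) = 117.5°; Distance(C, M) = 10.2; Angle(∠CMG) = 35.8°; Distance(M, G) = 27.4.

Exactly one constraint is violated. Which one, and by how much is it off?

Distance(M, G) = 27.4 — off by 5.60.

W = (0.00, 0.00) ✓; WA at 18.40° ✓; |WA| = 11.80 ✓; ∠WAK = 143.1° ✓; |AK| = 27.30 ✓; ∠(AK, KP) = 90.00° ✓; |KP| = 23.30 ✓; ∠KPC = 100.6° ✓; |PC| = 23.50 ✓; ∠PCM = 117.5° ✓; |CM| = 10.20 ✓; ∠CMG = 35.80° ✓; |MG| = 33.00 ✗.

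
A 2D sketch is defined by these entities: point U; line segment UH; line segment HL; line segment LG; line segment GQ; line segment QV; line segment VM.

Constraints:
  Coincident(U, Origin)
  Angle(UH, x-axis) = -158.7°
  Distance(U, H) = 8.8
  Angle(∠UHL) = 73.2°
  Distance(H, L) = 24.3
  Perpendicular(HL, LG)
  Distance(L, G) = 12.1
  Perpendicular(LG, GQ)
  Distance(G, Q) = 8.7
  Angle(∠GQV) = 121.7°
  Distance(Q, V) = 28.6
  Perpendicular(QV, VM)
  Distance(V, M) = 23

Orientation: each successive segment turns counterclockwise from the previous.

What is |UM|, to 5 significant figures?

37.172

U is at the origin; UH runs at -158.7° with length 8.8, so H = (-8.1989, -3.1966). ∠UHL = 73.2° gives HL at -51.900° from the x-axis; with |HL| = 24.3, L = (6.7951, -22.319). HL is perpendicular to LG, so LG runs at 38.100°; with |LG| = 12.1, G = (16.317, -14.853). The perpendicularity gives GQ at right angles to LG, so GQ runs at 128.10°; with |GQ| = 8.7, Q = (10.949, -8.0067). ∠GQV = 121.7° gives QV at -173.60° from the x-axis; with |QV| = 28.6, V = (-17.473, -11.195). The perpendicularity gives VM at right angles to QV, so VM runs at -83.600°; with |VM| = 23.0, M = (-14.909, -34.051). Then |UM| = |M − U| = 37.172.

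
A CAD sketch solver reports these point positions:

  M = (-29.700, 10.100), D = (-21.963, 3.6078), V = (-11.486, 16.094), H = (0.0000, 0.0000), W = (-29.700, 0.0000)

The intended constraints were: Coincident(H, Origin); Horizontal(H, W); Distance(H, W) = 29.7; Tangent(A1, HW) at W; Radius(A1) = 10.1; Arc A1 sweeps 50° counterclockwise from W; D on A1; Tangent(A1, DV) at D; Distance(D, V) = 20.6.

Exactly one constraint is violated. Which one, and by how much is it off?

Distance(D, V) = 20.6 — off by 4.30.

H = (0.00, 0.00) ✓; H.y = 0.00, W.y = 0.00 ✓; |HW| = 29.70 ✓; ∠(MW, WH) = 90.00° ✓; |MW| = 10.10 ✓; bearing(M→D) − bearing(M→W) = 50.00° ✓; |MD| = 10.10 ✓; ∠(MD, DV) = 90.00° ✓; |DV| = 16.30 ✗.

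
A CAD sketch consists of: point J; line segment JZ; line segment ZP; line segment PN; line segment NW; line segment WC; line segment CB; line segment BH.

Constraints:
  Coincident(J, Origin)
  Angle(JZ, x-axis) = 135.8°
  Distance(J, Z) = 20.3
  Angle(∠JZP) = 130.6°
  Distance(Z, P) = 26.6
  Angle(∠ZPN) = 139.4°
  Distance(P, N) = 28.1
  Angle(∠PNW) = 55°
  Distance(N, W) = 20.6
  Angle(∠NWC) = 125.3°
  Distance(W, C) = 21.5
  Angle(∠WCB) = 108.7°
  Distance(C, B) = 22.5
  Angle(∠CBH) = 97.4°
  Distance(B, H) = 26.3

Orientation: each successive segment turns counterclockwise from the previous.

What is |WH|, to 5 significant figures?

33.275

J is at the origin; JZ runs at 135.8° with length 20.3, so Z = (-14.553, 14.152). ∠JZP = 130.6° gives ZP at -174.80° from the x-axis; with |ZP| = 26.6, P = (-41.044, 11.742). ∠ZPN = 139.4° gives PN at -134.20° from the x-axis; with |PN| = 28.1, N = (-60.634, -8.4036). ∠PNW = 55.0° gives NW at -9.2000° from the x-axis; with |NW| = 20.6, W = (-40.299, -11.697). ∠NWC = 125.3° gives WC at 45.500° from the x-axis; with |WC| = 21.5, C = (-25.230, 3.6378). ∠WCB = 108.7° gives CB at 116.80° from the x-axis; with |CB| = 22.5, B = (-35.374, 23.721). ∠CBH = 97.4° gives BH at -160.60° from the x-axis; with |BH| = 26.3, H = (-60.181, 14.985). Then |WH| = |H − W| = 33.275.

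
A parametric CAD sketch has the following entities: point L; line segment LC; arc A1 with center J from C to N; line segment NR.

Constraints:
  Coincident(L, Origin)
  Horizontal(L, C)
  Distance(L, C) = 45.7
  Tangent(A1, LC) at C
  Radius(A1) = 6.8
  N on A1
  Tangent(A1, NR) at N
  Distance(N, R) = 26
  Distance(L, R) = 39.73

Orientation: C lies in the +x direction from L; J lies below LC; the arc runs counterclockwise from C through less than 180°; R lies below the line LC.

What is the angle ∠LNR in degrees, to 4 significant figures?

70.91°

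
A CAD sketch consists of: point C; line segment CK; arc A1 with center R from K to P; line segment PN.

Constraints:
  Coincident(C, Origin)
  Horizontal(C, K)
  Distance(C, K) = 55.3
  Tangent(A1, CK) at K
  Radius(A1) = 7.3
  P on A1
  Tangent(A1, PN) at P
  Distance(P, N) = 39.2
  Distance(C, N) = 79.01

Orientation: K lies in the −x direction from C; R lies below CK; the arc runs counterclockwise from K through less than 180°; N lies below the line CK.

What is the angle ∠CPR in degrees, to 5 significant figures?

8.6018°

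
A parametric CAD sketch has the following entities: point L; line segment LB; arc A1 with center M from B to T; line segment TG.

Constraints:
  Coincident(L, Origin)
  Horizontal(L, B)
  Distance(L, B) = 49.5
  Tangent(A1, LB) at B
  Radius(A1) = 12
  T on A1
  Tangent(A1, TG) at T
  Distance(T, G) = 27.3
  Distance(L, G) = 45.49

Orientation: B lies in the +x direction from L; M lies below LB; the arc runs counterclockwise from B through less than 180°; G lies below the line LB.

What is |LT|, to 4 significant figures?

38.97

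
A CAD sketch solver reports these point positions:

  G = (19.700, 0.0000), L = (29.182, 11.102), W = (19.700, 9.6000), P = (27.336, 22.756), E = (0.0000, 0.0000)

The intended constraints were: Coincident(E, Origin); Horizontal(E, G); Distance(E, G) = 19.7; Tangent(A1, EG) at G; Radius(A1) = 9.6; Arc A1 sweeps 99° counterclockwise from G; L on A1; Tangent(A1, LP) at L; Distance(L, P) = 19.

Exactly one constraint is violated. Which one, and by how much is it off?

Distance(L, P) = 19 — off by 7.20.

E = (0.00, 0.00) ✓; E.y = 0.00, G.y = 0.00 ✓; |EG| = 19.70 ✓; ∠(WG, GE) = 90.00° ✓; |WG| = 9.600 ✓; bearing(W→L) − bearing(W→G) = 99.00° ✓; |WL| = 9.600 ✓; ∠(WL, LP) = 90.00° ✓; |LP| = 11.80 ✗.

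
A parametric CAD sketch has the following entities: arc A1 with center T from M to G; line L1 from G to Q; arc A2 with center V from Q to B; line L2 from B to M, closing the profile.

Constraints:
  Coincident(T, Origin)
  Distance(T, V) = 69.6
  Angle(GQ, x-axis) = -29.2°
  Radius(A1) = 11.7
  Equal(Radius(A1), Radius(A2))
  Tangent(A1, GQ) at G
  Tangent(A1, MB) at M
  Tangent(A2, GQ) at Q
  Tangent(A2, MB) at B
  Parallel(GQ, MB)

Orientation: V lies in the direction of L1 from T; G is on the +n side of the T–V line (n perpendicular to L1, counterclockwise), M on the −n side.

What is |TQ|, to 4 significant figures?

70.58

Tangency of A1 to both parallel lines with radius 11.7 puts G and M at T ± 11.7·n: G = (5.708, 10.21), M = (-5.708, -10.21). Equal radii place Q and B the same way about V: Q = V + 11.7·n = (66.46, -23.74), B = V − 11.7·n = (55.05, -44.17). Then |TQ| = |Q − T| = 70.58.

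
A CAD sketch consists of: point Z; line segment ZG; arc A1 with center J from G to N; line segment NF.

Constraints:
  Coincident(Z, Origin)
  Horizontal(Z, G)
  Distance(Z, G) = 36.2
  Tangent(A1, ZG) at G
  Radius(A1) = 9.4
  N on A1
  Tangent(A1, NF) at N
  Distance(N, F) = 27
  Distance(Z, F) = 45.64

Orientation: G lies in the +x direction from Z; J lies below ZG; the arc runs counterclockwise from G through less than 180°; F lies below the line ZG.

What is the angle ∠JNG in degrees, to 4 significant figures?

44.47°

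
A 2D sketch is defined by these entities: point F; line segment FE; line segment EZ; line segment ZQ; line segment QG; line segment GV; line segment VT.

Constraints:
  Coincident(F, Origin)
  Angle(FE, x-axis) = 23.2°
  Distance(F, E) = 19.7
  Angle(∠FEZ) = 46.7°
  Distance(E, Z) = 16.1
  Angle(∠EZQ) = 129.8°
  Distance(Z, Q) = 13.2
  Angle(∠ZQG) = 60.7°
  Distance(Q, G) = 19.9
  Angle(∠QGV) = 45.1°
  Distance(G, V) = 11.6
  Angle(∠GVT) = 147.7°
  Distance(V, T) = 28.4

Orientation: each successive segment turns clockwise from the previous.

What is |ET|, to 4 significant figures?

38.27

F is at the origin; FE runs at 23.2° with length 19.7, so E = (18.11, 7.761). ∠FEZ = 46.7° gives EZ at -110.1° from the x-axis; with |EZ| = 16.1, Z = (12.57, -7.359). ∠EZQ = 129.8° gives ZQ at -160.3° from the x-axis; with |ZQ| = 13.2, Q = (0.1466, -11.81). ∠ZQG = 60.7° gives QG at 80.40° from the x-axis; with |QG| = 19.9, G = (3.465, 7.813). ∠QGV = 45.1° gives GV at -54.50° from the x-axis; with |GV| = 11.6, V = (10.20, -1.631). ∠GVT = 147.7° gives VT at -86.80° from the x-axis; with |VT| = 28.4, T = (11.79, -29.99). Then |ET| = |T − E| = 38.27.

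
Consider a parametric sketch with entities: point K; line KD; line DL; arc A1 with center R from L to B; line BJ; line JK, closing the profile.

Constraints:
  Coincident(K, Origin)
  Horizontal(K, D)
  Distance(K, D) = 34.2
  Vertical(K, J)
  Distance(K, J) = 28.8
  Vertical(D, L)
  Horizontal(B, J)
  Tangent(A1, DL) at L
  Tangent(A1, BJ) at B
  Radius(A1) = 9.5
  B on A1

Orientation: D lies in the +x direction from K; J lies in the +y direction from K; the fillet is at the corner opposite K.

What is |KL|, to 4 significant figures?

39.27

The virtual corner opposite K is at (34.20, 28.80). The tangent condition forces RL to be normal to DL and A1 meets BJ tangentially, so RB is at right angles to BJ, with radius 9.5, so the center R sits 9.5 in from both sides at R = (24.70, 19.30). That places the tangent points at L = (34.20, 19.30) on DL and B = (24.70, 28.80) on BJ. Then |KL| = |L − K| = 39.27.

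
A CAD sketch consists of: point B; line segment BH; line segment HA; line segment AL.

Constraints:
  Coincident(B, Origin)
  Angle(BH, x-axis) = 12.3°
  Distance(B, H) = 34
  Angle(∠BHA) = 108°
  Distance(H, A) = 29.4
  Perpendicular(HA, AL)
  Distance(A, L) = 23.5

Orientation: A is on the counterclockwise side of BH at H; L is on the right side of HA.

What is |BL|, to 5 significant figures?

68.631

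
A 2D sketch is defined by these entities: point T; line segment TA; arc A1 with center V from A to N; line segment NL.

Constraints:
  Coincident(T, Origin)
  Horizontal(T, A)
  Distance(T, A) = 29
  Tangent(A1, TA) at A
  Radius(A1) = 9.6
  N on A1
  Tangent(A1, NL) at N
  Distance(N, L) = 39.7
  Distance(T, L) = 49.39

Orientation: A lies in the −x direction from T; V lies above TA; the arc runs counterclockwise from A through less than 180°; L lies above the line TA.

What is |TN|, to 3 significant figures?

21.2

Checks: |VN| = 9.600 ✓; ∠(VN, NL) = 90.00° ✓; |NL| = 39.70 ✓; |TL| = 49.39 ✓.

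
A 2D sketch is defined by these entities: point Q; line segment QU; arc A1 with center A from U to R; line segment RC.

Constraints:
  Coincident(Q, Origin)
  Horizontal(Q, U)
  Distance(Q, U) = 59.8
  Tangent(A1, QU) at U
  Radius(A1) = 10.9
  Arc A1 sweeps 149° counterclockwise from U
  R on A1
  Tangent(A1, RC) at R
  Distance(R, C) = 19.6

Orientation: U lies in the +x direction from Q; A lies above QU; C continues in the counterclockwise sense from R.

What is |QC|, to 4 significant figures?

57.30

Q is at the origin; QU is horizontal with |QU| = 59.8 and U on the +x side, so U = (59.80, 0.000). Since A1 is tangent to QU there, AU ⟂ QU, so A = U + (0, 10.9) = (59.80, 10.90). On A1, U sits at bearing -90° from A; a 149° counterclockwise sweep puts R at bearing 59°, so R = A + 10.9·(cos 59°, sin 59°) = (65.41, 20.24). The tangent condition forces AR to be normal to RC, so RC runs along (−sin 59°, cos 59°); with |RC| = 19.6, C = (48.61, 30.34). Then |QC| = |C − Q| = 57.30.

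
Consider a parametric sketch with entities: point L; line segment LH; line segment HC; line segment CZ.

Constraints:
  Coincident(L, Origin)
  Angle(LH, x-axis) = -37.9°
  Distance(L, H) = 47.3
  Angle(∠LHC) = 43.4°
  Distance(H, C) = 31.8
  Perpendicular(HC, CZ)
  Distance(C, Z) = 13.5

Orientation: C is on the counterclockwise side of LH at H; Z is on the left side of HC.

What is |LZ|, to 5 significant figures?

19.172

L is at the origin; LH runs at -37.9° with length 47.3, so H = 47.3·(cos -37.9°, sin -37.9°) = (37.324, -29.056). ∠LHC = 43.4°, so HC runs at -37.9° + (180° − 43.4°) = 98.700° from the x-axis; with |HC| = 31.8, C = H + 31.8·(cos 98.700°, sin 98.700°) = (32.514, 2.3784). HC is perpendicular to CZ; with |CZ| = 13.5 on the left of HC, Z = C + 13.5·(-0.98849, -0.15126) = (19.169, 0.33639). Then |LZ| = |Z − L| = 19.172.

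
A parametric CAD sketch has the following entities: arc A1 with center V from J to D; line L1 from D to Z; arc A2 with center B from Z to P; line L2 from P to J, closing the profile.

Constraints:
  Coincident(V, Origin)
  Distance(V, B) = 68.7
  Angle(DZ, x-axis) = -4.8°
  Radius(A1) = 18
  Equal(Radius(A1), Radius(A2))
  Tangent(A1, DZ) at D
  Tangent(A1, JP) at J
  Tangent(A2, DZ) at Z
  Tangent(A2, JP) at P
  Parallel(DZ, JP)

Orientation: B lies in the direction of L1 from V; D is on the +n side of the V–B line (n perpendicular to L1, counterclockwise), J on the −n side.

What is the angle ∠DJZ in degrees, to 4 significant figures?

62.34°

The slot axis is L1's direction at -4.8°, so u = (cos -4.8°, sin -4.8°) = (0.9965, -0.08368) and n = (−sin -4.8°, cos -4.8°) = (0.08368, 0.9965). V is at the origin and B lies 68.7 along u from V, so B = 68.7·u = (68.46, -5.749). Tangency of A1 to both parallel lines with radius 18.0 puts D and J at V ± 18.0·n: D = (1.506, 17.94), J = (-1.506, -17.94). Equal radii place Z and P the same way about B: Z = B + 18.0·n = (69.97, 12.19), P = B − 18.0·n = (66.95, -23.69). Then cos ∠DJZ = JD·JZ / (|JD||JZ|), giving 62.34°.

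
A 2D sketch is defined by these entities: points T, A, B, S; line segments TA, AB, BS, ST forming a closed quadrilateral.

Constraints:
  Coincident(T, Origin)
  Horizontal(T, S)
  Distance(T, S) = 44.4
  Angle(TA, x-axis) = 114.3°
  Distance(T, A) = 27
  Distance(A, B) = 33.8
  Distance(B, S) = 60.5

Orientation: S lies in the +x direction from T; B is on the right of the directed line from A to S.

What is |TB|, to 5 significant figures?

17.828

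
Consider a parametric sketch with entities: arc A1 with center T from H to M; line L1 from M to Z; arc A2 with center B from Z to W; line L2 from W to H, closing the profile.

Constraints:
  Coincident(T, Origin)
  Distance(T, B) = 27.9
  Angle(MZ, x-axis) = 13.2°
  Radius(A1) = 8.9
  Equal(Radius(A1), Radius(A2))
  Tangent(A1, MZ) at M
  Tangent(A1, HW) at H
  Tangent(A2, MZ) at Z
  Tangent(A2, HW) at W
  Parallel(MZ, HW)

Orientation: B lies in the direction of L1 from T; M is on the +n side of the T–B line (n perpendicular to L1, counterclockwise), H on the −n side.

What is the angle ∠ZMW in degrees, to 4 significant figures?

32.54°

Tangency of A1 to both parallel lines with radius 8.9 puts M and H at T ± 8.9·n: M = (-2.032, 8.665), H = (2.032, -8.665). Equal radii place Z and W the same way about B: Z = B + 8.9·n = (25.13, 15.04), W = B − 8.9·n = (29.20, -2.294). Then cos ∠ZMW = MZ·MW / (|MZ||MW|), giving 32.54°.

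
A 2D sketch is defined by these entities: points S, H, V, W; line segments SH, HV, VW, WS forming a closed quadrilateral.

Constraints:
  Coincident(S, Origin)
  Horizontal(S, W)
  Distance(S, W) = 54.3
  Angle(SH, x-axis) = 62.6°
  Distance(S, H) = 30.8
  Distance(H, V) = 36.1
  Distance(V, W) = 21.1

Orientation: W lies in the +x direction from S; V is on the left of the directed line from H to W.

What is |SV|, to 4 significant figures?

53.73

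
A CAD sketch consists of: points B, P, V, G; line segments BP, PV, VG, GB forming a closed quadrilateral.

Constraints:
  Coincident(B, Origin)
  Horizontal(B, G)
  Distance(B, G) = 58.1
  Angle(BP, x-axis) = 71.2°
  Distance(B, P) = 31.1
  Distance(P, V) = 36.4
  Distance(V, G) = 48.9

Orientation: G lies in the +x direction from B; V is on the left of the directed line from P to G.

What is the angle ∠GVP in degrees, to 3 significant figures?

81.3°

Checks: |PV| = 36.40 ✓; |VG| = 48.90 ✓.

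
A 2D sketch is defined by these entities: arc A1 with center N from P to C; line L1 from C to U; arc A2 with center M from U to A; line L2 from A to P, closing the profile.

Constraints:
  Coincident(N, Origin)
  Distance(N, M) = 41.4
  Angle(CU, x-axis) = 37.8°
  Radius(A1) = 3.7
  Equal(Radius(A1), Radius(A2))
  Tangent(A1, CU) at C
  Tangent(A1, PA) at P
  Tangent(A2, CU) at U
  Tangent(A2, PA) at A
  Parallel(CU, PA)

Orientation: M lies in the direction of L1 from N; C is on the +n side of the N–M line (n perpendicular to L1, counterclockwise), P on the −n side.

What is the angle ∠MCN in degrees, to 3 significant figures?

84.9°

The slot axis is L1's direction at 37.8°, so u = (cos 37.8°, sin 37.8°) = (0.790, 0.613) and n = (−sin 37.8°, cos 37.8°) = (-0.613, 0.790). N is at the origin and M lies 41.4 along u from N, so M = 41.4·u = (32.7, 25.4). Tangency of A1 to both parallel lines with radius 3.7 puts C and P at N ± 3.7·n: C = (-2.27, 2.92), P = (2.27, -2.92). Then cos ∠MCN = CM·CN / (|CM||CN|), giving 84.9°.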